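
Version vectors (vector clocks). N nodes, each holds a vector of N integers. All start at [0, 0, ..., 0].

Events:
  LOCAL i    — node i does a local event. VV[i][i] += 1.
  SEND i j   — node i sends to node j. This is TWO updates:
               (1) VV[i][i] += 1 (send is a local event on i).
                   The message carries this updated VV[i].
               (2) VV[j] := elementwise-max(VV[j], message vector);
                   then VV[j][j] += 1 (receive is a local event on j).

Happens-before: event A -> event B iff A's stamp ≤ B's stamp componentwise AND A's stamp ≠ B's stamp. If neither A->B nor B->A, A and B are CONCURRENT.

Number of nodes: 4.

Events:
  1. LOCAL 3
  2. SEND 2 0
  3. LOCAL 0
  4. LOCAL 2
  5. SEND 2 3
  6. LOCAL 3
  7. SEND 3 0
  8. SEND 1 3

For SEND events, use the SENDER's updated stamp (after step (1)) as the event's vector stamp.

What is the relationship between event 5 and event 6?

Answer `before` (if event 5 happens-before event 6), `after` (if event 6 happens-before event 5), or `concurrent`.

Answer: before

Derivation:
Initial: VV[0]=[0, 0, 0, 0]
Initial: VV[1]=[0, 0, 0, 0]
Initial: VV[2]=[0, 0, 0, 0]
Initial: VV[3]=[0, 0, 0, 0]
Event 1: LOCAL 3: VV[3][3]++ -> VV[3]=[0, 0, 0, 1]
Event 2: SEND 2->0: VV[2][2]++ -> VV[2]=[0, 0, 1, 0], msg_vec=[0, 0, 1, 0]; VV[0]=max(VV[0],msg_vec) then VV[0][0]++ -> VV[0]=[1, 0, 1, 0]
Event 3: LOCAL 0: VV[0][0]++ -> VV[0]=[2, 0, 1, 0]
Event 4: LOCAL 2: VV[2][2]++ -> VV[2]=[0, 0, 2, 0]
Event 5: SEND 2->3: VV[2][2]++ -> VV[2]=[0, 0, 3, 0], msg_vec=[0, 0, 3, 0]; VV[3]=max(VV[3],msg_vec) then VV[3][3]++ -> VV[3]=[0, 0, 3, 2]
Event 6: LOCAL 3: VV[3][3]++ -> VV[3]=[0, 0, 3, 3]
Event 7: SEND 3->0: VV[3][3]++ -> VV[3]=[0, 0, 3, 4], msg_vec=[0, 0, 3, 4]; VV[0]=max(VV[0],msg_vec) then VV[0][0]++ -> VV[0]=[3, 0, 3, 4]
Event 8: SEND 1->3: VV[1][1]++ -> VV[1]=[0, 1, 0, 0], msg_vec=[0, 1, 0, 0]; VV[3]=max(VV[3],msg_vec) then VV[3][3]++ -> VV[3]=[0, 1, 3, 5]
Event 5 stamp: [0, 0, 3, 0]
Event 6 stamp: [0, 0, 3, 3]
[0, 0, 3, 0] <= [0, 0, 3, 3]? True
[0, 0, 3, 3] <= [0, 0, 3, 0]? False
Relation: before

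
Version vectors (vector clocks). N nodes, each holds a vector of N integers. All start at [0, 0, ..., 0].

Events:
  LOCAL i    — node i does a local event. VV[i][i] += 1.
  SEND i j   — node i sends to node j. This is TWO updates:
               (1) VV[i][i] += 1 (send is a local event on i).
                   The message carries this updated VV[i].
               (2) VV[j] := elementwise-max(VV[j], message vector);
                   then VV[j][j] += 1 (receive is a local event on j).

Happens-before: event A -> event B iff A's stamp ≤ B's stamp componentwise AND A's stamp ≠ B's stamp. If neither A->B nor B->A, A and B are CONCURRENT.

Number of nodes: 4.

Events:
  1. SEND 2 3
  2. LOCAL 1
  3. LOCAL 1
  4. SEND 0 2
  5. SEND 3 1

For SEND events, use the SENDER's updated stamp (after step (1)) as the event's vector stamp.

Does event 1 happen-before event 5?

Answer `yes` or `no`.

Answer: yes

Derivation:
Initial: VV[0]=[0, 0, 0, 0]
Initial: VV[1]=[0, 0, 0, 0]
Initial: VV[2]=[0, 0, 0, 0]
Initial: VV[3]=[0, 0, 0, 0]
Event 1: SEND 2->3: VV[2][2]++ -> VV[2]=[0, 0, 1, 0], msg_vec=[0, 0, 1, 0]; VV[3]=max(VV[3],msg_vec) then VV[3][3]++ -> VV[3]=[0, 0, 1, 1]
Event 2: LOCAL 1: VV[1][1]++ -> VV[1]=[0, 1, 0, 0]
Event 3: LOCAL 1: VV[1][1]++ -> VV[1]=[0, 2, 0, 0]
Event 4: SEND 0->2: VV[0][0]++ -> VV[0]=[1, 0, 0, 0], msg_vec=[1, 0, 0, 0]; VV[2]=max(VV[2],msg_vec) then VV[2][2]++ -> VV[2]=[1, 0, 2, 0]
Event 5: SEND 3->1: VV[3][3]++ -> VV[3]=[0, 0, 1, 2], msg_vec=[0, 0, 1, 2]; VV[1]=max(VV[1],msg_vec) then VV[1][1]++ -> VV[1]=[0, 3, 1, 2]
Event 1 stamp: [0, 0, 1, 0]
Event 5 stamp: [0, 0, 1, 2]
[0, 0, 1, 0] <= [0, 0, 1, 2]? True. Equal? False. Happens-before: True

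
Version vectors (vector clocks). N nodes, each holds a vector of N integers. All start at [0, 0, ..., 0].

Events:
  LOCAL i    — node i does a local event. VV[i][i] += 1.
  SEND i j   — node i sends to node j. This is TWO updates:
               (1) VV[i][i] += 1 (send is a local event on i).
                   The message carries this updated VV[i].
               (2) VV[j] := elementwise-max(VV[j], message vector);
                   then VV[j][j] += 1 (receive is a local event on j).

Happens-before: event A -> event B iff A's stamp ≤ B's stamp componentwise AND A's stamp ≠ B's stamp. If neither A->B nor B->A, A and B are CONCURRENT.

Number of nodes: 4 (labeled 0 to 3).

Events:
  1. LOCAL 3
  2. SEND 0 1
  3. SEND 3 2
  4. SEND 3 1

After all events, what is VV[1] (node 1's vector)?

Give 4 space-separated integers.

Answer: 1 2 0 3

Derivation:
Initial: VV[0]=[0, 0, 0, 0]
Initial: VV[1]=[0, 0, 0, 0]
Initial: VV[2]=[0, 0, 0, 0]
Initial: VV[3]=[0, 0, 0, 0]
Event 1: LOCAL 3: VV[3][3]++ -> VV[3]=[0, 0, 0, 1]
Event 2: SEND 0->1: VV[0][0]++ -> VV[0]=[1, 0, 0, 0], msg_vec=[1, 0, 0, 0]; VV[1]=max(VV[1],msg_vec) then VV[1][1]++ -> VV[1]=[1, 1, 0, 0]
Event 3: SEND 3->2: VV[3][3]++ -> VV[3]=[0, 0, 0, 2], msg_vec=[0, 0, 0, 2]; VV[2]=max(VV[2],msg_vec) then VV[2][2]++ -> VV[2]=[0, 0, 1, 2]
Event 4: SEND 3->1: VV[3][3]++ -> VV[3]=[0, 0, 0, 3], msg_vec=[0, 0, 0, 3]; VV[1]=max(VV[1],msg_vec) then VV[1][1]++ -> VV[1]=[1, 2, 0, 3]
Final vectors: VV[0]=[1, 0, 0, 0]; VV[1]=[1, 2, 0, 3]; VV[2]=[0, 0, 1, 2]; VV[3]=[0, 0, 0, 3]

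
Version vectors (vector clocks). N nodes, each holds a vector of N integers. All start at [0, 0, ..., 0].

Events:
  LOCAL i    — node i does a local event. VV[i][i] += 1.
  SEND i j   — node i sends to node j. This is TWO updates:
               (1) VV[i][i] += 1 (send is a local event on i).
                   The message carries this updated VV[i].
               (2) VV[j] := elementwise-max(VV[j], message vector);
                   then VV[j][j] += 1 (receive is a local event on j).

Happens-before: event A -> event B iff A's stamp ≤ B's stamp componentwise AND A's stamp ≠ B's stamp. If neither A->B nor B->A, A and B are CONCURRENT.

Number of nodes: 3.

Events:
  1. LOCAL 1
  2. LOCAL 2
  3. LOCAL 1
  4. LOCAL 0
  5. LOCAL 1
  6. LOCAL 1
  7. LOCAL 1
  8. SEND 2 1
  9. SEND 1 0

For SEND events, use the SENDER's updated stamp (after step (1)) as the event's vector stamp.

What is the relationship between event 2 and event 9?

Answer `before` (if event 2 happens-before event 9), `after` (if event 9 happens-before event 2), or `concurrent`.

Answer: before

Derivation:
Initial: VV[0]=[0, 0, 0]
Initial: VV[1]=[0, 0, 0]
Initial: VV[2]=[0, 0, 0]
Event 1: LOCAL 1: VV[1][1]++ -> VV[1]=[0, 1, 0]
Event 2: LOCAL 2: VV[2][2]++ -> VV[2]=[0, 0, 1]
Event 3: LOCAL 1: VV[1][1]++ -> VV[1]=[0, 2, 0]
Event 4: LOCAL 0: VV[0][0]++ -> VV[0]=[1, 0, 0]
Event 5: LOCAL 1: VV[1][1]++ -> VV[1]=[0, 3, 0]
Event 6: LOCAL 1: VV[1][1]++ -> VV[1]=[0, 4, 0]
Event 7: LOCAL 1: VV[1][1]++ -> VV[1]=[0, 5, 0]
Event 8: SEND 2->1: VV[2][2]++ -> VV[2]=[0, 0, 2], msg_vec=[0, 0, 2]; VV[1]=max(VV[1],msg_vec) then VV[1][1]++ -> VV[1]=[0, 6, 2]
Event 9: SEND 1->0: VV[1][1]++ -> VV[1]=[0, 7, 2], msg_vec=[0, 7, 2]; VV[0]=max(VV[0],msg_vec) then VV[0][0]++ -> VV[0]=[2, 7, 2]
Event 2 stamp: [0, 0, 1]
Event 9 stamp: [0, 7, 2]
[0, 0, 1] <= [0, 7, 2]? True
[0, 7, 2] <= [0, 0, 1]? False
Relation: before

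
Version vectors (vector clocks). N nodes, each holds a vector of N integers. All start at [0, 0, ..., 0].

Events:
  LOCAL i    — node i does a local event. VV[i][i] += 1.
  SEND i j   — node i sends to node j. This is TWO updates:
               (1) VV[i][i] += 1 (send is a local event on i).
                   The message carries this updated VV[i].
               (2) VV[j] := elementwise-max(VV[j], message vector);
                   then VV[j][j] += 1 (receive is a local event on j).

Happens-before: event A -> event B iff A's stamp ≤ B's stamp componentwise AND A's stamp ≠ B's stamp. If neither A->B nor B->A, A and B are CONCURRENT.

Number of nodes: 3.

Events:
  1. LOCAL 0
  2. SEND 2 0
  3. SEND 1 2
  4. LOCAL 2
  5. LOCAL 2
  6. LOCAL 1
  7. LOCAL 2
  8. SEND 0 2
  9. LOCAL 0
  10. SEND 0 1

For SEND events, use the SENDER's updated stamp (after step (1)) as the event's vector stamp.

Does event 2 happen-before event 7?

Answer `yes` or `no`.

Answer: yes

Derivation:
Initial: VV[0]=[0, 0, 0]
Initial: VV[1]=[0, 0, 0]
Initial: VV[2]=[0, 0, 0]
Event 1: LOCAL 0: VV[0][0]++ -> VV[0]=[1, 0, 0]
Event 2: SEND 2->0: VV[2][2]++ -> VV[2]=[0, 0, 1], msg_vec=[0, 0, 1]; VV[0]=max(VV[0],msg_vec) then VV[0][0]++ -> VV[0]=[2, 0, 1]
Event 3: SEND 1->2: VV[1][1]++ -> VV[1]=[0, 1, 0], msg_vec=[0, 1, 0]; VV[2]=max(VV[2],msg_vec) then VV[2][2]++ -> VV[2]=[0, 1, 2]
Event 4: LOCAL 2: VV[2][2]++ -> VV[2]=[0, 1, 3]
Event 5: LOCAL 2: VV[2][2]++ -> VV[2]=[0, 1, 4]
Event 6: LOCAL 1: VV[1][1]++ -> VV[1]=[0, 2, 0]
Event 7: LOCAL 2: VV[2][2]++ -> VV[2]=[0, 1, 5]
Event 8: SEND 0->2: VV[0][0]++ -> VV[0]=[3, 0, 1], msg_vec=[3, 0, 1]; VV[2]=max(VV[2],msg_vec) then VV[2][2]++ -> VV[2]=[3, 1, 6]
Event 9: LOCAL 0: VV[0][0]++ -> VV[0]=[4, 0, 1]
Event 10: SEND 0->1: VV[0][0]++ -> VV[0]=[5, 0, 1], msg_vec=[5, 0, 1]; VV[1]=max(VV[1],msg_vec) then VV[1][1]++ -> VV[1]=[5, 3, 1]
Event 2 stamp: [0, 0, 1]
Event 7 stamp: [0, 1, 5]
[0, 0, 1] <= [0, 1, 5]? True. Equal? False. Happens-before: True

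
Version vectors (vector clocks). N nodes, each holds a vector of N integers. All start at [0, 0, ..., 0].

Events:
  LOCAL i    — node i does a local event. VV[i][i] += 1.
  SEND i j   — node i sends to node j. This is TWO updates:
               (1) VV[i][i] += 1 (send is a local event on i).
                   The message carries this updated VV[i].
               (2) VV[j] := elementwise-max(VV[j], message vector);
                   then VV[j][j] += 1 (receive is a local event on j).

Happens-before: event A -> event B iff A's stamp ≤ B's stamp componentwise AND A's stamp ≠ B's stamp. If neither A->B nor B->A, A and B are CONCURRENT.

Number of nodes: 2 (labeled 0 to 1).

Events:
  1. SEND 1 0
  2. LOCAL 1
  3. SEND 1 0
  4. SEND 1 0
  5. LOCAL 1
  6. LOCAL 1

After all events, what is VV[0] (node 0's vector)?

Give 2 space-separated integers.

Initial: VV[0]=[0, 0]
Initial: VV[1]=[0, 0]
Event 1: SEND 1->0: VV[1][1]++ -> VV[1]=[0, 1], msg_vec=[0, 1]; VV[0]=max(VV[0],msg_vec) then VV[0][0]++ -> VV[0]=[1, 1]
Event 2: LOCAL 1: VV[1][1]++ -> VV[1]=[0, 2]
Event 3: SEND 1->0: VV[1][1]++ -> VV[1]=[0, 3], msg_vec=[0, 3]; VV[0]=max(VV[0],msg_vec) then VV[0][0]++ -> VV[0]=[2, 3]
Event 4: SEND 1->0: VV[1][1]++ -> VV[1]=[0, 4], msg_vec=[0, 4]; VV[0]=max(VV[0],msg_vec) then VV[0][0]++ -> VV[0]=[3, 4]
Event 5: LOCAL 1: VV[1][1]++ -> VV[1]=[0, 5]
Event 6: LOCAL 1: VV[1][1]++ -> VV[1]=[0, 6]
Final vectors: VV[0]=[3, 4]; VV[1]=[0, 6]

Answer: 3 4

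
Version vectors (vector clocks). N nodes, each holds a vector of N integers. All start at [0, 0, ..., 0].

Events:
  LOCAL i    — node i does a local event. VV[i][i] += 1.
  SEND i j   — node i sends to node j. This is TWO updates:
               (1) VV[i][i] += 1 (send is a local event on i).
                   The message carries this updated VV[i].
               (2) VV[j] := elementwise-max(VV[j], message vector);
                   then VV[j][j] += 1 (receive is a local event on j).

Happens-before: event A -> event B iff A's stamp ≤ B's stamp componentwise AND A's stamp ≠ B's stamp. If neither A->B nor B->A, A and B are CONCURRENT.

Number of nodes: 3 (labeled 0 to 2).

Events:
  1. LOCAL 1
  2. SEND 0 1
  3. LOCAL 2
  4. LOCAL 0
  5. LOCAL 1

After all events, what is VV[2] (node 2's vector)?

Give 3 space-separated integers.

Initial: VV[0]=[0, 0, 0]
Initial: VV[1]=[0, 0, 0]
Initial: VV[2]=[0, 0, 0]
Event 1: LOCAL 1: VV[1][1]++ -> VV[1]=[0, 1, 0]
Event 2: SEND 0->1: VV[0][0]++ -> VV[0]=[1, 0, 0], msg_vec=[1, 0, 0]; VV[1]=max(VV[1],msg_vec) then VV[1][1]++ -> VV[1]=[1, 2, 0]
Event 3: LOCAL 2: VV[2][2]++ -> VV[2]=[0, 0, 1]
Event 4: LOCAL 0: VV[0][0]++ -> VV[0]=[2, 0, 0]
Event 5: LOCAL 1: VV[1][1]++ -> VV[1]=[1, 3, 0]
Final vectors: VV[0]=[2, 0, 0]; VV[1]=[1, 3, 0]; VV[2]=[0, 0, 1]

Answer: 0 0 1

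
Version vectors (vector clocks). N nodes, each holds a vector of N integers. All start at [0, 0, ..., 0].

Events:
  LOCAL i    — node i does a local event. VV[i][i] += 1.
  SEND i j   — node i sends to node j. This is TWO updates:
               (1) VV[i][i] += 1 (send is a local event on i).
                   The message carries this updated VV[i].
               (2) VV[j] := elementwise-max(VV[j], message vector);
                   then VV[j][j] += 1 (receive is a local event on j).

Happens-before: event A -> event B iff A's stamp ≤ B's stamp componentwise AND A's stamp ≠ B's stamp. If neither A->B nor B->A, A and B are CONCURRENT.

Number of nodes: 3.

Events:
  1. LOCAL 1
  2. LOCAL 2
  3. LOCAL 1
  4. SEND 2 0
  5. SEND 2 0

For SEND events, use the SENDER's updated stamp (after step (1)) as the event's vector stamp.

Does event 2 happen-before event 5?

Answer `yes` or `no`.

Initial: VV[0]=[0, 0, 0]
Initial: VV[1]=[0, 0, 0]
Initial: VV[2]=[0, 0, 0]
Event 1: LOCAL 1: VV[1][1]++ -> VV[1]=[0, 1, 0]
Event 2: LOCAL 2: VV[2][2]++ -> VV[2]=[0, 0, 1]
Event 3: LOCAL 1: VV[1][1]++ -> VV[1]=[0, 2, 0]
Event 4: SEND 2->0: VV[2][2]++ -> VV[2]=[0, 0, 2], msg_vec=[0, 0, 2]; VV[0]=max(VV[0],msg_vec) then VV[0][0]++ -> VV[0]=[1, 0, 2]
Event 5: SEND 2->0: VV[2][2]++ -> VV[2]=[0, 0, 3], msg_vec=[0, 0, 3]; VV[0]=max(VV[0],msg_vec) then VV[0][0]++ -> VV[0]=[2, 0, 3]
Event 2 stamp: [0, 0, 1]
Event 5 stamp: [0, 0, 3]
[0, 0, 1] <= [0, 0, 3]? True. Equal? False. Happens-before: True

Answer: yes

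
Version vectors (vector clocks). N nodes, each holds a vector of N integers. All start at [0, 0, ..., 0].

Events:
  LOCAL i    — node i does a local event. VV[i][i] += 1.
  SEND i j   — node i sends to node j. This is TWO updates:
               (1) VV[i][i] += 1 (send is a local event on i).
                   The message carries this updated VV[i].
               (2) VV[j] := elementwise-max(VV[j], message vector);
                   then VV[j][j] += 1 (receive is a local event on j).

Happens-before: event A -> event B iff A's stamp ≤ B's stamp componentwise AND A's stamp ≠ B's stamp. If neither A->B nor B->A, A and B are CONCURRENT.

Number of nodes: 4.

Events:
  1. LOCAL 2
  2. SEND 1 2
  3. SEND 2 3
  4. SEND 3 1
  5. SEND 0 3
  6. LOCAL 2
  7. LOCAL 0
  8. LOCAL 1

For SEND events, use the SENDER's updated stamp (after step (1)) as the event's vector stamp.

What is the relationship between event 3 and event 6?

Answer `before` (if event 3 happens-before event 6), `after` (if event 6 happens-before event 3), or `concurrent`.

Answer: before

Derivation:
Initial: VV[0]=[0, 0, 0, 0]
Initial: VV[1]=[0, 0, 0, 0]
Initial: VV[2]=[0, 0, 0, 0]
Initial: VV[3]=[0, 0, 0, 0]
Event 1: LOCAL 2: VV[2][2]++ -> VV[2]=[0, 0, 1, 0]
Event 2: SEND 1->2: VV[1][1]++ -> VV[1]=[0, 1, 0, 0], msg_vec=[0, 1, 0, 0]; VV[2]=max(VV[2],msg_vec) then VV[2][2]++ -> VV[2]=[0, 1, 2, 0]
Event 3: SEND 2->3: VV[2][2]++ -> VV[2]=[0, 1, 3, 0], msg_vec=[0, 1, 3, 0]; VV[3]=max(VV[3],msg_vec) then VV[3][3]++ -> VV[3]=[0, 1, 3, 1]
Event 4: SEND 3->1: VV[3][3]++ -> VV[3]=[0, 1, 3, 2], msg_vec=[0, 1, 3, 2]; VV[1]=max(VV[1],msg_vec) then VV[1][1]++ -> VV[1]=[0, 2, 3, 2]
Event 5: SEND 0->3: VV[0][0]++ -> VV[0]=[1, 0, 0, 0], msg_vec=[1, 0, 0, 0]; VV[3]=max(VV[3],msg_vec) then VV[3][3]++ -> VV[3]=[1, 1, 3, 3]
Event 6: LOCAL 2: VV[2][2]++ -> VV[2]=[0, 1, 4, 0]
Event 7: LOCAL 0: VV[0][0]++ -> VV[0]=[2, 0, 0, 0]
Event 8: LOCAL 1: VV[1][1]++ -> VV[1]=[0, 3, 3, 2]
Event 3 stamp: [0, 1, 3, 0]
Event 6 stamp: [0, 1, 4, 0]
[0, 1, 3, 0] <= [0, 1, 4, 0]? True
[0, 1, 4, 0] <= [0, 1, 3, 0]? False
Relation: before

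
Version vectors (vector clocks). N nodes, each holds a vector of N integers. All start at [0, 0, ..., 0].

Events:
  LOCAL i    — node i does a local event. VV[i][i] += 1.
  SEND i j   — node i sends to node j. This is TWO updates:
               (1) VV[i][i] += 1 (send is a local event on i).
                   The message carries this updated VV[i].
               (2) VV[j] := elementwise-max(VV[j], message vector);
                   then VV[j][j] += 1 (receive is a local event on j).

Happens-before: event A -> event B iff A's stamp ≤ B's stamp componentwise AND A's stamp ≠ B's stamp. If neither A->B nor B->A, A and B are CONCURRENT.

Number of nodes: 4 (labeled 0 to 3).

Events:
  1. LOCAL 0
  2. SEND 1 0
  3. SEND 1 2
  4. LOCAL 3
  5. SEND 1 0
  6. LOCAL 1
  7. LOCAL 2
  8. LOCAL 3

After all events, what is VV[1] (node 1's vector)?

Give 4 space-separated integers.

Initial: VV[0]=[0, 0, 0, 0]
Initial: VV[1]=[0, 0, 0, 0]
Initial: VV[2]=[0, 0, 0, 0]
Initial: VV[3]=[0, 0, 0, 0]
Event 1: LOCAL 0: VV[0][0]++ -> VV[0]=[1, 0, 0, 0]
Event 2: SEND 1->0: VV[1][1]++ -> VV[1]=[0, 1, 0, 0], msg_vec=[0, 1, 0, 0]; VV[0]=max(VV[0],msg_vec) then VV[0][0]++ -> VV[0]=[2, 1, 0, 0]
Event 3: SEND 1->2: VV[1][1]++ -> VV[1]=[0, 2, 0, 0], msg_vec=[0, 2, 0, 0]; VV[2]=max(VV[2],msg_vec) then VV[2][2]++ -> VV[2]=[0, 2, 1, 0]
Event 4: LOCAL 3: VV[3][3]++ -> VV[3]=[0, 0, 0, 1]
Event 5: SEND 1->0: VV[1][1]++ -> VV[1]=[0, 3, 0, 0], msg_vec=[0, 3, 0, 0]; VV[0]=max(VV[0],msg_vec) then VV[0][0]++ -> VV[0]=[3, 3, 0, 0]
Event 6: LOCAL 1: VV[1][1]++ -> VV[1]=[0, 4, 0, 0]
Event 7: LOCAL 2: VV[2][2]++ -> VV[2]=[0, 2, 2, 0]
Event 8: LOCAL 3: VV[3][3]++ -> VV[3]=[0, 0, 0, 2]
Final vectors: VV[0]=[3, 3, 0, 0]; VV[1]=[0, 4, 0, 0]; VV[2]=[0, 2, 2, 0]; VV[3]=[0, 0, 0, 2]

Answer: 0 4 0 0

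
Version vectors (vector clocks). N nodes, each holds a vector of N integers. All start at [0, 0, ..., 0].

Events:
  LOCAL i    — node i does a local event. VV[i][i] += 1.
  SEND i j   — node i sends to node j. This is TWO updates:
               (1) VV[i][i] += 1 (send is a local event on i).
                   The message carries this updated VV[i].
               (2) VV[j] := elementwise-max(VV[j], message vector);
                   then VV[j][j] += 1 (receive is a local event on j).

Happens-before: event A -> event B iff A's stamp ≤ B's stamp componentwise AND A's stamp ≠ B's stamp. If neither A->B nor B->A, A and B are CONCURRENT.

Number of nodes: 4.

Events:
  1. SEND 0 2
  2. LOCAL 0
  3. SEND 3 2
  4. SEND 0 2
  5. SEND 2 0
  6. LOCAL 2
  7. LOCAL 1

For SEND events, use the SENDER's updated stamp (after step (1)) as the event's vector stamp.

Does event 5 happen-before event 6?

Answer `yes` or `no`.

Initial: VV[0]=[0, 0, 0, 0]
Initial: VV[1]=[0, 0, 0, 0]
Initial: VV[2]=[0, 0, 0, 0]
Initial: VV[3]=[0, 0, 0, 0]
Event 1: SEND 0->2: VV[0][0]++ -> VV[0]=[1, 0, 0, 0], msg_vec=[1, 0, 0, 0]; VV[2]=max(VV[2],msg_vec) then VV[2][2]++ -> VV[2]=[1, 0, 1, 0]
Event 2: LOCAL 0: VV[0][0]++ -> VV[0]=[2, 0, 0, 0]
Event 3: SEND 3->2: VV[3][3]++ -> VV[3]=[0, 0, 0, 1], msg_vec=[0, 0, 0, 1]; VV[2]=max(VV[2],msg_vec) then VV[2][2]++ -> VV[2]=[1, 0, 2, 1]
Event 4: SEND 0->2: VV[0][0]++ -> VV[0]=[3, 0, 0, 0], msg_vec=[3, 0, 0, 0]; VV[2]=max(VV[2],msg_vec) then VV[2][2]++ -> VV[2]=[3, 0, 3, 1]
Event 5: SEND 2->0: VV[2][2]++ -> VV[2]=[3, 0, 4, 1], msg_vec=[3, 0, 4, 1]; VV[0]=max(VV[0],msg_vec) then VV[0][0]++ -> VV[0]=[4, 0, 4, 1]
Event 6: LOCAL 2: VV[2][2]++ -> VV[2]=[3, 0, 5, 1]
Event 7: LOCAL 1: VV[1][1]++ -> VV[1]=[0, 1, 0, 0]
Event 5 stamp: [3, 0, 4, 1]
Event 6 stamp: [3, 0, 5, 1]
[3, 0, 4, 1] <= [3, 0, 5, 1]? True. Equal? False. Happens-before: True

Answer: yes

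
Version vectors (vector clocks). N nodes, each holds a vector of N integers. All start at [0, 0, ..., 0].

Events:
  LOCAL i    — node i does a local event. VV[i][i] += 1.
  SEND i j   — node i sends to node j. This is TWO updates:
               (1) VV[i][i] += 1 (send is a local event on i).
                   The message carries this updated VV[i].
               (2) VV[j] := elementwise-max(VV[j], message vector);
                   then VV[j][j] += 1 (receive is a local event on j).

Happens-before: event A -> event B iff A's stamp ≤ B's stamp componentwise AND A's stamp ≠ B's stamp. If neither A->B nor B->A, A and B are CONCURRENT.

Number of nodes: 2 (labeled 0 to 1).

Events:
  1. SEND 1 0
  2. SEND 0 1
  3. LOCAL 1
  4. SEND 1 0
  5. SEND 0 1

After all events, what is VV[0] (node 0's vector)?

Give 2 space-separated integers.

Initial: VV[0]=[0, 0]
Initial: VV[1]=[0, 0]
Event 1: SEND 1->0: VV[1][1]++ -> VV[1]=[0, 1], msg_vec=[0, 1]; VV[0]=max(VV[0],msg_vec) then VV[0][0]++ -> VV[0]=[1, 1]
Event 2: SEND 0->1: VV[0][0]++ -> VV[0]=[2, 1], msg_vec=[2, 1]; VV[1]=max(VV[1],msg_vec) then VV[1][1]++ -> VV[1]=[2, 2]
Event 3: LOCAL 1: VV[1][1]++ -> VV[1]=[2, 3]
Event 4: SEND 1->0: VV[1][1]++ -> VV[1]=[2, 4], msg_vec=[2, 4]; VV[0]=max(VV[0],msg_vec) then VV[0][0]++ -> VV[0]=[3, 4]
Event 5: SEND 0->1: VV[0][0]++ -> VV[0]=[4, 4], msg_vec=[4, 4]; VV[1]=max(VV[1],msg_vec) then VV[1][1]++ -> VV[1]=[4, 5]
Final vectors: VV[0]=[4, 4]; VV[1]=[4, 5]

Answer: 4 4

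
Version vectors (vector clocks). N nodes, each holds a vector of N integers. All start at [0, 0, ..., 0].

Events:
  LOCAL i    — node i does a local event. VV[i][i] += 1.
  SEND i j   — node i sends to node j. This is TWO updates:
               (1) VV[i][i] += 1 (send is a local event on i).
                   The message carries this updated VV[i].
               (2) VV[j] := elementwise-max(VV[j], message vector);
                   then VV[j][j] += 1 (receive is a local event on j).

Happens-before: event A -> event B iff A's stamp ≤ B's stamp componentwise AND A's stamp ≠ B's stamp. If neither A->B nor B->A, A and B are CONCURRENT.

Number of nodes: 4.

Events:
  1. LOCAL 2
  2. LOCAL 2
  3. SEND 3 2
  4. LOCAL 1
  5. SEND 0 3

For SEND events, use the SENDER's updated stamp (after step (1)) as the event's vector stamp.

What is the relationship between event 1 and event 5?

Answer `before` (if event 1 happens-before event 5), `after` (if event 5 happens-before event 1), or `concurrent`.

Initial: VV[0]=[0, 0, 0, 0]
Initial: VV[1]=[0, 0, 0, 0]
Initial: VV[2]=[0, 0, 0, 0]
Initial: VV[3]=[0, 0, 0, 0]
Event 1: LOCAL 2: VV[2][2]++ -> VV[2]=[0, 0, 1, 0]
Event 2: LOCAL 2: VV[2][2]++ -> VV[2]=[0, 0, 2, 0]
Event 3: SEND 3->2: VV[3][3]++ -> VV[3]=[0, 0, 0, 1], msg_vec=[0, 0, 0, 1]; VV[2]=max(VV[2],msg_vec) then VV[2][2]++ -> VV[2]=[0, 0, 3, 1]
Event 4: LOCAL 1: VV[1][1]++ -> VV[1]=[0, 1, 0, 0]
Event 5: SEND 0->3: VV[0][0]++ -> VV[0]=[1, 0, 0, 0], msg_vec=[1, 0, 0, 0]; VV[3]=max(VV[3],msg_vec) then VV[3][3]++ -> VV[3]=[1, 0, 0, 2]
Event 1 stamp: [0, 0, 1, 0]
Event 5 stamp: [1, 0, 0, 0]
[0, 0, 1, 0] <= [1, 0, 0, 0]? False
[1, 0, 0, 0] <= [0, 0, 1, 0]? False
Relation: concurrent

Answer: concurrent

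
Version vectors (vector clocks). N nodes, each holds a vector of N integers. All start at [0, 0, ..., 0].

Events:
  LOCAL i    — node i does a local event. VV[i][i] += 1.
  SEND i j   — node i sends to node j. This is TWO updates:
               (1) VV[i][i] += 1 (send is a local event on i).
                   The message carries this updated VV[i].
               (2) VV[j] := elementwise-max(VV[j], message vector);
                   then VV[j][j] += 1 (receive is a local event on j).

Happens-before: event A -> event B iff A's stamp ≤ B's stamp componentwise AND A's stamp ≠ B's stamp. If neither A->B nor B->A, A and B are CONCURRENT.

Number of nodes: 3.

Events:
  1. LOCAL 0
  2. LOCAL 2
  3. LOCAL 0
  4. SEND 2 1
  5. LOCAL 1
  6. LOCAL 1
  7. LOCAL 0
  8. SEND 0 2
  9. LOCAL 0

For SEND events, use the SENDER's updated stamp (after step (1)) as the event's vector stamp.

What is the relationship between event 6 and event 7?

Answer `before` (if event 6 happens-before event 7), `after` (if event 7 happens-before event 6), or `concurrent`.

Initial: VV[0]=[0, 0, 0]
Initial: VV[1]=[0, 0, 0]
Initial: VV[2]=[0, 0, 0]
Event 1: LOCAL 0: VV[0][0]++ -> VV[0]=[1, 0, 0]
Event 2: LOCAL 2: VV[2][2]++ -> VV[2]=[0, 0, 1]
Event 3: LOCAL 0: VV[0][0]++ -> VV[0]=[2, 0, 0]
Event 4: SEND 2->1: VV[2][2]++ -> VV[2]=[0, 0, 2], msg_vec=[0, 0, 2]; VV[1]=max(VV[1],msg_vec) then VV[1][1]++ -> VV[1]=[0, 1, 2]
Event 5: LOCAL 1: VV[1][1]++ -> VV[1]=[0, 2, 2]
Event 6: LOCAL 1: VV[1][1]++ -> VV[1]=[0, 3, 2]
Event 7: LOCAL 0: VV[0][0]++ -> VV[0]=[3, 0, 0]
Event 8: SEND 0->2: VV[0][0]++ -> VV[0]=[4, 0, 0], msg_vec=[4, 0, 0]; VV[2]=max(VV[2],msg_vec) then VV[2][2]++ -> VV[2]=[4, 0, 3]
Event 9: LOCAL 0: VV[0][0]++ -> VV[0]=[5, 0, 0]
Event 6 stamp: [0, 3, 2]
Event 7 stamp: [3, 0, 0]
[0, 3, 2] <= [3, 0, 0]? False
[3, 0, 0] <= [0, 3, 2]? False
Relation: concurrent

Answer: concurrent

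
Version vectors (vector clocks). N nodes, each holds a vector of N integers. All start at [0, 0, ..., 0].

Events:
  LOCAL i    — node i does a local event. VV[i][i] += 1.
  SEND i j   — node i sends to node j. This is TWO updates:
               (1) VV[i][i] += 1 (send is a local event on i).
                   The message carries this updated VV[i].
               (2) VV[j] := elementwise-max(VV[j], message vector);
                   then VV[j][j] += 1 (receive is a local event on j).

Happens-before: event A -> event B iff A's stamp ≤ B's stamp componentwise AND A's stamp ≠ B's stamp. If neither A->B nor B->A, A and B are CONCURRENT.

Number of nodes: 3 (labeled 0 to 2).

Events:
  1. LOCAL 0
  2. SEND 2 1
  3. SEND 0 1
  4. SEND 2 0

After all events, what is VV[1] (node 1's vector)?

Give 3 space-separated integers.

Answer: 2 2 1

Derivation:
Initial: VV[0]=[0, 0, 0]
Initial: VV[1]=[0, 0, 0]
Initial: VV[2]=[0, 0, 0]
Event 1: LOCAL 0: VV[0][0]++ -> VV[0]=[1, 0, 0]
Event 2: SEND 2->1: VV[2][2]++ -> VV[2]=[0, 0, 1], msg_vec=[0, 0, 1]; VV[1]=max(VV[1],msg_vec) then VV[1][1]++ -> VV[1]=[0, 1, 1]
Event 3: SEND 0->1: VV[0][0]++ -> VV[0]=[2, 0, 0], msg_vec=[2, 0, 0]; VV[1]=max(VV[1],msg_vec) then VV[1][1]++ -> VV[1]=[2, 2, 1]
Event 4: SEND 2->0: VV[2][2]++ -> VV[2]=[0, 0, 2], msg_vec=[0, 0, 2]; VV[0]=max(VV[0],msg_vec) then VV[0][0]++ -> VV[0]=[3, 0, 2]
Final vectors: VV[0]=[3, 0, 2]; VV[1]=[2, 2, 1]; VV[2]=[0, 0, 2]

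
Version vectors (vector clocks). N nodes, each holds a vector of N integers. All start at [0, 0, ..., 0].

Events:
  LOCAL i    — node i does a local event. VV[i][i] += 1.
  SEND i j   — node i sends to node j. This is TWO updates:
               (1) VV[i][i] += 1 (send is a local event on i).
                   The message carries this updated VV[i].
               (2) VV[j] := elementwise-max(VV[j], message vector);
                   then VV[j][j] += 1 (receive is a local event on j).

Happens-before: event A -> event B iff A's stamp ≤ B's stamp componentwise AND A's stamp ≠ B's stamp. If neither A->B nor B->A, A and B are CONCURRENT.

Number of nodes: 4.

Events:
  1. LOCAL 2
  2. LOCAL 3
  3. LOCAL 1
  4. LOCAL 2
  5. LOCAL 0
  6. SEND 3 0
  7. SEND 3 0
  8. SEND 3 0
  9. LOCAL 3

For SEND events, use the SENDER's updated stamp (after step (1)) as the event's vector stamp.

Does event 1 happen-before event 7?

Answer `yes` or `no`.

Initial: VV[0]=[0, 0, 0, 0]
Initial: VV[1]=[0, 0, 0, 0]
Initial: VV[2]=[0, 0, 0, 0]
Initial: VV[3]=[0, 0, 0, 0]
Event 1: LOCAL 2: VV[2][2]++ -> VV[2]=[0, 0, 1, 0]
Event 2: LOCAL 3: VV[3][3]++ -> VV[3]=[0, 0, 0, 1]
Event 3: LOCAL 1: VV[1][1]++ -> VV[1]=[0, 1, 0, 0]
Event 4: LOCAL 2: VV[2][2]++ -> VV[2]=[0, 0, 2, 0]
Event 5: LOCAL 0: VV[0][0]++ -> VV[0]=[1, 0, 0, 0]
Event 6: SEND 3->0: VV[3][3]++ -> VV[3]=[0, 0, 0, 2], msg_vec=[0, 0, 0, 2]; VV[0]=max(VV[0],msg_vec) then VV[0][0]++ -> VV[0]=[2, 0, 0, 2]
Event 7: SEND 3->0: VV[3][3]++ -> VV[3]=[0, 0, 0, 3], msg_vec=[0, 0, 0, 3]; VV[0]=max(VV[0],msg_vec) then VV[0][0]++ -> VV[0]=[3, 0, 0, 3]
Event 8: SEND 3->0: VV[3][3]++ -> VV[3]=[0, 0, 0, 4], msg_vec=[0, 0, 0, 4]; VV[0]=max(VV[0],msg_vec) then VV[0][0]++ -> VV[0]=[4, 0, 0, 4]
Event 9: LOCAL 3: VV[3][3]++ -> VV[3]=[0, 0, 0, 5]
Event 1 stamp: [0, 0, 1, 0]
Event 7 stamp: [0, 0, 0, 3]
[0, 0, 1, 0] <= [0, 0, 0, 3]? False. Equal? False. Happens-before: False

Answer: no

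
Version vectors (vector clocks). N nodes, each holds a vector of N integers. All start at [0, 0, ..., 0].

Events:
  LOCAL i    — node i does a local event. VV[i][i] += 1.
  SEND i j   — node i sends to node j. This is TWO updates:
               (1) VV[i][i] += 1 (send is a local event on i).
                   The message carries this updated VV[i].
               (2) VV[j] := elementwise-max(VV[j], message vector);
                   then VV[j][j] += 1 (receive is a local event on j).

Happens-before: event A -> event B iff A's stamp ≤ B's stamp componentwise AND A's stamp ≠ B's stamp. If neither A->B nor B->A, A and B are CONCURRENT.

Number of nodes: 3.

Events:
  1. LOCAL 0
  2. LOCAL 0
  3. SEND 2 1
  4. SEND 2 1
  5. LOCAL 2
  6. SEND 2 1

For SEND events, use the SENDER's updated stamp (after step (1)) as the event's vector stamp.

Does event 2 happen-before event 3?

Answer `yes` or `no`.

Initial: VV[0]=[0, 0, 0]
Initial: VV[1]=[0, 0, 0]
Initial: VV[2]=[0, 0, 0]
Event 1: LOCAL 0: VV[0][0]++ -> VV[0]=[1, 0, 0]
Event 2: LOCAL 0: VV[0][0]++ -> VV[0]=[2, 0, 0]
Event 3: SEND 2->1: VV[2][2]++ -> VV[2]=[0, 0, 1], msg_vec=[0, 0, 1]; VV[1]=max(VV[1],msg_vec) then VV[1][1]++ -> VV[1]=[0, 1, 1]
Event 4: SEND 2->1: VV[2][2]++ -> VV[2]=[0, 0, 2], msg_vec=[0, 0, 2]; VV[1]=max(VV[1],msg_vec) then VV[1][1]++ -> VV[1]=[0, 2, 2]
Event 5: LOCAL 2: VV[2][2]++ -> VV[2]=[0, 0, 3]
Event 6: SEND 2->1: VV[2][2]++ -> VV[2]=[0, 0, 4], msg_vec=[0, 0, 4]; VV[1]=max(VV[1],msg_vec) then VV[1][1]++ -> VV[1]=[0, 3, 4]
Event 2 stamp: [2, 0, 0]
Event 3 stamp: [0, 0, 1]
[2, 0, 0] <= [0, 0, 1]? False. Equal? False. Happens-before: False

Answer: no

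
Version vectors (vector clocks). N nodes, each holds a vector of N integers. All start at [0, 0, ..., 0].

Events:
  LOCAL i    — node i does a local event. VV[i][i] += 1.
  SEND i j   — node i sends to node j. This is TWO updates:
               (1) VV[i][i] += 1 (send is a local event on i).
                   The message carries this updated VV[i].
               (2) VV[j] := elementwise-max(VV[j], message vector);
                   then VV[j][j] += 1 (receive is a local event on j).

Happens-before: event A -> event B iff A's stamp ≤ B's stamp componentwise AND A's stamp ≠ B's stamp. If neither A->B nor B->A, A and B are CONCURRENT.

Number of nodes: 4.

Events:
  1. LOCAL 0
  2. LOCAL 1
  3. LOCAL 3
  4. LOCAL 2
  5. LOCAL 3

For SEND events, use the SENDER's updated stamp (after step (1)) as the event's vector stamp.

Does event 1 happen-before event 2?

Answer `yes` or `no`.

Initial: VV[0]=[0, 0, 0, 0]
Initial: VV[1]=[0, 0, 0, 0]
Initial: VV[2]=[0, 0, 0, 0]
Initial: VV[3]=[0, 0, 0, 0]
Event 1: LOCAL 0: VV[0][0]++ -> VV[0]=[1, 0, 0, 0]
Event 2: LOCAL 1: VV[1][1]++ -> VV[1]=[0, 1, 0, 0]
Event 3: LOCAL 3: VV[3][3]++ -> VV[3]=[0, 0, 0, 1]
Event 4: LOCAL 2: VV[2][2]++ -> VV[2]=[0, 0, 1, 0]
Event 5: LOCAL 3: VV[3][3]++ -> VV[3]=[0, 0, 0, 2]
Event 1 stamp: [1, 0, 0, 0]
Event 2 stamp: [0, 1, 0, 0]
[1, 0, 0, 0] <= [0, 1, 0, 0]? False. Equal? False. Happens-before: False

Answer: no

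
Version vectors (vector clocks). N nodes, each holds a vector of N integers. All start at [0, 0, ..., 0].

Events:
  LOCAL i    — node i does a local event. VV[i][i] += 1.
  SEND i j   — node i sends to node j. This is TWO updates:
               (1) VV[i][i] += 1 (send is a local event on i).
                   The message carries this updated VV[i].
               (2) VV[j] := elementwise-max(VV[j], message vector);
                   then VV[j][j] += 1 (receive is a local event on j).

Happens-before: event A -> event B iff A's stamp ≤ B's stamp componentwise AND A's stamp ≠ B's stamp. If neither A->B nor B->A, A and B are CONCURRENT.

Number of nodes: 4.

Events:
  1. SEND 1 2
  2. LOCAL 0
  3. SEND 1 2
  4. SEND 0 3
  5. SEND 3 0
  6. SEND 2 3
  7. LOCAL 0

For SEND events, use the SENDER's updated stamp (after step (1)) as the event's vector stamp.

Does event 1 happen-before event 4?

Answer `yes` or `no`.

Initial: VV[0]=[0, 0, 0, 0]
Initial: VV[1]=[0, 0, 0, 0]
Initial: VV[2]=[0, 0, 0, 0]
Initial: VV[3]=[0, 0, 0, 0]
Event 1: SEND 1->2: VV[1][1]++ -> VV[1]=[0, 1, 0, 0], msg_vec=[0, 1, 0, 0]; VV[2]=max(VV[2],msg_vec) then VV[2][2]++ -> VV[2]=[0, 1, 1, 0]
Event 2: LOCAL 0: VV[0][0]++ -> VV[0]=[1, 0, 0, 0]
Event 3: SEND 1->2: VV[1][1]++ -> VV[1]=[0, 2, 0, 0], msg_vec=[0, 2, 0, 0]; VV[2]=max(VV[2],msg_vec) then VV[2][2]++ -> VV[2]=[0, 2, 2, 0]
Event 4: SEND 0->3: VV[0][0]++ -> VV[0]=[2, 0, 0, 0], msg_vec=[2, 0, 0, 0]; VV[3]=max(VV[3],msg_vec) then VV[3][3]++ -> VV[3]=[2, 0, 0, 1]
Event 5: SEND 3->0: VV[3][3]++ -> VV[3]=[2, 0, 0, 2], msg_vec=[2, 0, 0, 2]; VV[0]=max(VV[0],msg_vec) then VV[0][0]++ -> VV[0]=[3, 0, 0, 2]
Event 6: SEND 2->3: VV[2][2]++ -> VV[2]=[0, 2, 3, 0], msg_vec=[0, 2, 3, 0]; VV[3]=max(VV[3],msg_vec) then VV[3][3]++ -> VV[3]=[2, 2, 3, 3]
Event 7: LOCAL 0: VV[0][0]++ -> VV[0]=[4, 0, 0, 2]
Event 1 stamp: [0, 1, 0, 0]
Event 4 stamp: [2, 0, 0, 0]
[0, 1, 0, 0] <= [2, 0, 0, 0]? False. Equal? False. Happens-before: False

Answer: no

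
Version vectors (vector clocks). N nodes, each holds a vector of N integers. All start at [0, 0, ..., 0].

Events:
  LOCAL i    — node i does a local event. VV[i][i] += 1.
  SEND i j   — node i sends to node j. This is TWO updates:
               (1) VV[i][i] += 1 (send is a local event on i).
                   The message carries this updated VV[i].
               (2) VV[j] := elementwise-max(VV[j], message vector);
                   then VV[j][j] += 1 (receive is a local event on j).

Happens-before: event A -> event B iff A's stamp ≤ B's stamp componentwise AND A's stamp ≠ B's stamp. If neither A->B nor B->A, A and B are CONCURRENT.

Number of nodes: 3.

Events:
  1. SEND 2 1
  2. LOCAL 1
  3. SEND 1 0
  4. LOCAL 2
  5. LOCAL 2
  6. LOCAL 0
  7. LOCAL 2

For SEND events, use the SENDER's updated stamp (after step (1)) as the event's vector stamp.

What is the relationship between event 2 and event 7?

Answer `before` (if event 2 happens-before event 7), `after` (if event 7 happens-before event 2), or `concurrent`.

Initial: VV[0]=[0, 0, 0]
Initial: VV[1]=[0, 0, 0]
Initial: VV[2]=[0, 0, 0]
Event 1: SEND 2->1: VV[2][2]++ -> VV[2]=[0, 0, 1], msg_vec=[0, 0, 1]; VV[1]=max(VV[1],msg_vec) then VV[1][1]++ -> VV[1]=[0, 1, 1]
Event 2: LOCAL 1: VV[1][1]++ -> VV[1]=[0, 2, 1]
Event 3: SEND 1->0: VV[1][1]++ -> VV[1]=[0, 3, 1], msg_vec=[0, 3, 1]; VV[0]=max(VV[0],msg_vec) then VV[0][0]++ -> VV[0]=[1, 3, 1]
Event 4: LOCAL 2: VV[2][2]++ -> VV[2]=[0, 0, 2]
Event 5: LOCAL 2: VV[2][2]++ -> VV[2]=[0, 0, 3]
Event 6: LOCAL 0: VV[0][0]++ -> VV[0]=[2, 3, 1]
Event 7: LOCAL 2: VV[2][2]++ -> VV[2]=[0, 0, 4]
Event 2 stamp: [0, 2, 1]
Event 7 stamp: [0, 0, 4]
[0, 2, 1] <= [0, 0, 4]? False
[0, 0, 4] <= [0, 2, 1]? False
Relation: concurrent

Answer: concurrent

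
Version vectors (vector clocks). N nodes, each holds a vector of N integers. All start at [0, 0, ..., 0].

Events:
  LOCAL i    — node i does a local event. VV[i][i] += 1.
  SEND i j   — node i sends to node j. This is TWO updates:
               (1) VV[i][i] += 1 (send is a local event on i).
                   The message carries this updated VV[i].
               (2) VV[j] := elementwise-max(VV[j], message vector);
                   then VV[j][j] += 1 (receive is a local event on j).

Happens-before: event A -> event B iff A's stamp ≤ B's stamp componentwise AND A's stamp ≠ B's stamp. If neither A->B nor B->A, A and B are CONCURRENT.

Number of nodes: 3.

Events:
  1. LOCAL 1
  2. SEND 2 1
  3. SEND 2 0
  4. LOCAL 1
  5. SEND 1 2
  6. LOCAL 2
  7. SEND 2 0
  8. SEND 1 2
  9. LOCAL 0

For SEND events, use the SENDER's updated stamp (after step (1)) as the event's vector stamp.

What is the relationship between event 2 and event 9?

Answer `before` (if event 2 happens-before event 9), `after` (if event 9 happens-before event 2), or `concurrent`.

Answer: before

Derivation:
Initial: VV[0]=[0, 0, 0]
Initial: VV[1]=[0, 0, 0]
Initial: VV[2]=[0, 0, 0]
Event 1: LOCAL 1: VV[1][1]++ -> VV[1]=[0, 1, 0]
Event 2: SEND 2->1: VV[2][2]++ -> VV[2]=[0, 0, 1], msg_vec=[0, 0, 1]; VV[1]=max(VV[1],msg_vec) then VV[1][1]++ -> VV[1]=[0, 2, 1]
Event 3: SEND 2->0: VV[2][2]++ -> VV[2]=[0, 0, 2], msg_vec=[0, 0, 2]; VV[0]=max(VV[0],msg_vec) then VV[0][0]++ -> VV[0]=[1, 0, 2]
Event 4: LOCAL 1: VV[1][1]++ -> VV[1]=[0, 3, 1]
Event 5: SEND 1->2: VV[1][1]++ -> VV[1]=[0, 4, 1], msg_vec=[0, 4, 1]; VV[2]=max(VV[2],msg_vec) then VV[2][2]++ -> VV[2]=[0, 4, 3]
Event 6: LOCAL 2: VV[2][2]++ -> VV[2]=[0, 4, 4]
Event 7: SEND 2->0: VV[2][2]++ -> VV[2]=[0, 4, 5], msg_vec=[0, 4, 5]; VV[0]=max(VV[0],msg_vec) then VV[0][0]++ -> VV[0]=[2, 4, 5]
Event 8: SEND 1->2: VV[1][1]++ -> VV[1]=[0, 5, 1], msg_vec=[0, 5, 1]; VV[2]=max(VV[2],msg_vec) then VV[2][2]++ -> VV[2]=[0, 5, 6]
Event 9: LOCAL 0: VV[0][0]++ -> VV[0]=[3, 4, 5]
Event 2 stamp: [0, 0, 1]
Event 9 stamp: [3, 4, 5]
[0, 0, 1] <= [3, 4, 5]? True
[3, 4, 5] <= [0, 0, 1]? False
Relation: before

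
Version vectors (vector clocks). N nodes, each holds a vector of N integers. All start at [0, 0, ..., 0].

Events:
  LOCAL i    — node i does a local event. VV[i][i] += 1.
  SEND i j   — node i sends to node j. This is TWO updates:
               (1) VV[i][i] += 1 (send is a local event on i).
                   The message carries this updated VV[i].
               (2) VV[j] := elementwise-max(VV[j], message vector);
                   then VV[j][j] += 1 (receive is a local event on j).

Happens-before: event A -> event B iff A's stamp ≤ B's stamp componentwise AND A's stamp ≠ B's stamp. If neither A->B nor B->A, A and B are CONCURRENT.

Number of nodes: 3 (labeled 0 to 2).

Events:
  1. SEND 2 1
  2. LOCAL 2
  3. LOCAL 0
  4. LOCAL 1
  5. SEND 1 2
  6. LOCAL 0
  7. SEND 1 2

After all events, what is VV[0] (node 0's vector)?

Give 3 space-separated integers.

Initial: VV[0]=[0, 0, 0]
Initial: VV[1]=[0, 0, 0]
Initial: VV[2]=[0, 0, 0]
Event 1: SEND 2->1: VV[2][2]++ -> VV[2]=[0, 0, 1], msg_vec=[0, 0, 1]; VV[1]=max(VV[1],msg_vec) then VV[1][1]++ -> VV[1]=[0, 1, 1]
Event 2: LOCAL 2: VV[2][2]++ -> VV[2]=[0, 0, 2]
Event 3: LOCAL 0: VV[0][0]++ -> VV[0]=[1, 0, 0]
Event 4: LOCAL 1: VV[1][1]++ -> VV[1]=[0, 2, 1]
Event 5: SEND 1->2: VV[1][1]++ -> VV[1]=[0, 3, 1], msg_vec=[0, 3, 1]; VV[2]=max(VV[2],msg_vec) then VV[2][2]++ -> VV[2]=[0, 3, 3]
Event 6: LOCAL 0: VV[0][0]++ -> VV[0]=[2, 0, 0]
Event 7: SEND 1->2: VV[1][1]++ -> VV[1]=[0, 4, 1], msg_vec=[0, 4, 1]; VV[2]=max(VV[2],msg_vec) then VV[2][2]++ -> VV[2]=[0, 4, 4]
Final vectors: VV[0]=[2, 0, 0]; VV[1]=[0, 4, 1]; VV[2]=[0, 4, 4]

Answer: 2 0 0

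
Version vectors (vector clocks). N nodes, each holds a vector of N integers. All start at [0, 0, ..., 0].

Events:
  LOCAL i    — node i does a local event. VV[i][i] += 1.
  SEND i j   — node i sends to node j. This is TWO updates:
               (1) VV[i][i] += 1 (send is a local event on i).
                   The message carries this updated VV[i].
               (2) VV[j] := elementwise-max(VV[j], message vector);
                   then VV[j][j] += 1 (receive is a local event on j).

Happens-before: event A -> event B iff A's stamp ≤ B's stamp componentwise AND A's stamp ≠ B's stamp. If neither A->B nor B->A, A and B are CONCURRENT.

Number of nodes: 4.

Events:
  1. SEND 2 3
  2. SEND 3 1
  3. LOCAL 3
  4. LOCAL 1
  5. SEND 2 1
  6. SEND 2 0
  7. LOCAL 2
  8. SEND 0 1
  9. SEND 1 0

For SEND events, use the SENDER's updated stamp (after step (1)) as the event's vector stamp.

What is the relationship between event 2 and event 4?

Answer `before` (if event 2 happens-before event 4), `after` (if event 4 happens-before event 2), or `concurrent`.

Answer: before

Derivation:
Initial: VV[0]=[0, 0, 0, 0]
Initial: VV[1]=[0, 0, 0, 0]
Initial: VV[2]=[0, 0, 0, 0]
Initial: VV[3]=[0, 0, 0, 0]
Event 1: SEND 2->3: VV[2][2]++ -> VV[2]=[0, 0, 1, 0], msg_vec=[0, 0, 1, 0]; VV[3]=max(VV[3],msg_vec) then VV[3][3]++ -> VV[3]=[0, 0, 1, 1]
Event 2: SEND 3->1: VV[3][3]++ -> VV[3]=[0, 0, 1, 2], msg_vec=[0, 0, 1, 2]; VV[1]=max(VV[1],msg_vec) then VV[1][1]++ -> VV[1]=[0, 1, 1, 2]
Event 3: LOCAL 3: VV[3][3]++ -> VV[3]=[0, 0, 1, 3]
Event 4: LOCAL 1: VV[1][1]++ -> VV[1]=[0, 2, 1, 2]
Event 5: SEND 2->1: VV[2][2]++ -> VV[2]=[0, 0, 2, 0], msg_vec=[0, 0, 2, 0]; VV[1]=max(VV[1],msg_vec) then VV[1][1]++ -> VV[1]=[0, 3, 2, 2]
Event 6: SEND 2->0: VV[2][2]++ -> VV[2]=[0, 0, 3, 0], msg_vec=[0, 0, 3, 0]; VV[0]=max(VV[0],msg_vec) then VV[0][0]++ -> VV[0]=[1, 0, 3, 0]
Event 7: LOCAL 2: VV[2][2]++ -> VV[2]=[0, 0, 4, 0]
Event 8: SEND 0->1: VV[0][0]++ -> VV[0]=[2, 0, 3, 0], msg_vec=[2, 0, 3, 0]; VV[1]=max(VV[1],msg_vec) then VV[1][1]++ -> VV[1]=[2, 4, 3, 2]
Event 9: SEND 1->0: VV[1][1]++ -> VV[1]=[2, 5, 3, 2], msg_vec=[2, 5, 3, 2]; VV[0]=max(VV[0],msg_vec) then VV[0][0]++ -> VV[0]=[3, 5, 3, 2]
Event 2 stamp: [0, 0, 1, 2]
Event 4 stamp: [0, 2, 1, 2]
[0, 0, 1, 2] <= [0, 2, 1, 2]? True
[0, 2, 1, 2] <= [0, 0, 1, 2]? False
Relation: before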